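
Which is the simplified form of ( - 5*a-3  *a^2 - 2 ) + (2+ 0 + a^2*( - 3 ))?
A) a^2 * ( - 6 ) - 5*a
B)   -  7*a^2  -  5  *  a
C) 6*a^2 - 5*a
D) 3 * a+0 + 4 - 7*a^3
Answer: A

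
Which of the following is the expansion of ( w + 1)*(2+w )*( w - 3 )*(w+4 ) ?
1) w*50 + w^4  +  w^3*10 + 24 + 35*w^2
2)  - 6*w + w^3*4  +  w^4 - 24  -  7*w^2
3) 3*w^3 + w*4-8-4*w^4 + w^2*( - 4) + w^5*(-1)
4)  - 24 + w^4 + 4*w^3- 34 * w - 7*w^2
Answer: 4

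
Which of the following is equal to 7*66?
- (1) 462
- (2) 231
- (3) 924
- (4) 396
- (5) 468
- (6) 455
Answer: 1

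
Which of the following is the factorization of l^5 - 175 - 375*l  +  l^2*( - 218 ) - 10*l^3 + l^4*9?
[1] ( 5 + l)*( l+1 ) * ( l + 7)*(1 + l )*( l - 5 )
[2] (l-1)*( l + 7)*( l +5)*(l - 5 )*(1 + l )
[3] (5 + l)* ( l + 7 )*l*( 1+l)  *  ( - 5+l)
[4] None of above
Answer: 1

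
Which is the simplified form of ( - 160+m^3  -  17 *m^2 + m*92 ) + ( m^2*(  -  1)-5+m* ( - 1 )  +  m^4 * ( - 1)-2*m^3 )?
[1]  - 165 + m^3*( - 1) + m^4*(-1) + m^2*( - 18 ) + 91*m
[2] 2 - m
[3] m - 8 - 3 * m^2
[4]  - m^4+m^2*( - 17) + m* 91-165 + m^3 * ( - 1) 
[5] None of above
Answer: 1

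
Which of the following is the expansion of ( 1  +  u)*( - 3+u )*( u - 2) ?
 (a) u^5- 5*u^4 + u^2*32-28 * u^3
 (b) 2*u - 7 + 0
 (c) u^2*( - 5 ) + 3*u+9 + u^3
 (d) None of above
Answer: d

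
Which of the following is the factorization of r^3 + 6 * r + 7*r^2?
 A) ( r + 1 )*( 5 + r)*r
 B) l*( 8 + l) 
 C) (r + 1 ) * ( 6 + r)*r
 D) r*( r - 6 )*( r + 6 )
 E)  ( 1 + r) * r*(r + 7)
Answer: C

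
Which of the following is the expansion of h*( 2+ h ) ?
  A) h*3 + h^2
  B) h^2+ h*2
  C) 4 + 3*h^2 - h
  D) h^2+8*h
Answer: B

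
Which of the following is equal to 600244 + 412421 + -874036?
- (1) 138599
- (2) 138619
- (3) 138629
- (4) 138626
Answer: 3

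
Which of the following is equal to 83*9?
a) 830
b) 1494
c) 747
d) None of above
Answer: c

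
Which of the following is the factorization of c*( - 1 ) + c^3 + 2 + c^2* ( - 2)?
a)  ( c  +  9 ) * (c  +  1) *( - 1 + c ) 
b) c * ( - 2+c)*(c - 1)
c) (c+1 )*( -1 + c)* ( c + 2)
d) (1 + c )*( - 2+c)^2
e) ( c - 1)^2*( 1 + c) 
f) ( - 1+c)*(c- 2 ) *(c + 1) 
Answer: f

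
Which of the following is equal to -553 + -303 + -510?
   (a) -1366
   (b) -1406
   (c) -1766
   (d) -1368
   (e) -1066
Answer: a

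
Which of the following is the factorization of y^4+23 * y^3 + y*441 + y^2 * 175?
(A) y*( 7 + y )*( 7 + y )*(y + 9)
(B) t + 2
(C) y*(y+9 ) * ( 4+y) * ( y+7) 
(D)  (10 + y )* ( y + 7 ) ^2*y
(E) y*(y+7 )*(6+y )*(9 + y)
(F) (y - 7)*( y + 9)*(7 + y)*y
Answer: A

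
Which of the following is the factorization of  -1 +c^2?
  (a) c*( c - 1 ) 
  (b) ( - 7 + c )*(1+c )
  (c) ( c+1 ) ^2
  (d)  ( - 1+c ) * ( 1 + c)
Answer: d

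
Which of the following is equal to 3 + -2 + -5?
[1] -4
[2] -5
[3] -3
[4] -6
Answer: 1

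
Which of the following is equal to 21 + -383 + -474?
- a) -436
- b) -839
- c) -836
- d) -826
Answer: c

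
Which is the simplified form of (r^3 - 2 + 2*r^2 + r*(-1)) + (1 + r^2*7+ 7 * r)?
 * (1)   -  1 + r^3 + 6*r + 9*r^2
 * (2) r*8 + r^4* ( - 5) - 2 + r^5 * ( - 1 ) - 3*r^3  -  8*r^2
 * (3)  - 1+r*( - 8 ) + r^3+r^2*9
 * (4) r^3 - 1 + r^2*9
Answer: 1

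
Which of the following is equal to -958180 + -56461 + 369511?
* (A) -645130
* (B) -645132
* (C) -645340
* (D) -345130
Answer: A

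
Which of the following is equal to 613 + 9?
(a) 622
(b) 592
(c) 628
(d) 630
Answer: a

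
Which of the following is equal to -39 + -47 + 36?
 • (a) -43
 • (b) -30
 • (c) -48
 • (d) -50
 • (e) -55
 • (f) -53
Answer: d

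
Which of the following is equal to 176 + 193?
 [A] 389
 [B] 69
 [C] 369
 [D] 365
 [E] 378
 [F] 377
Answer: C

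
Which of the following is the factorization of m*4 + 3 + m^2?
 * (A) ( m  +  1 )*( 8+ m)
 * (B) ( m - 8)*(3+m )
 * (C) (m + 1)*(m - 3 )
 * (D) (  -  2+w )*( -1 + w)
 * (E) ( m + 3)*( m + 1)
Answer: E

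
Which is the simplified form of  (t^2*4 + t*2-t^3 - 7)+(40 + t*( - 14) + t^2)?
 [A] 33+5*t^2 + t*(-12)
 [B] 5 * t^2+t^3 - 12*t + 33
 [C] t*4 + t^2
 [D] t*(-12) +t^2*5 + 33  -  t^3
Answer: D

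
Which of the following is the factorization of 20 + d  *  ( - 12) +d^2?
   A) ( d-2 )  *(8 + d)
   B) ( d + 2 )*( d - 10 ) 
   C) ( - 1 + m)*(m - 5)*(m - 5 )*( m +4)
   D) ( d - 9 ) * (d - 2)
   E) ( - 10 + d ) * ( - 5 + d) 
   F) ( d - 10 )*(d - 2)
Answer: F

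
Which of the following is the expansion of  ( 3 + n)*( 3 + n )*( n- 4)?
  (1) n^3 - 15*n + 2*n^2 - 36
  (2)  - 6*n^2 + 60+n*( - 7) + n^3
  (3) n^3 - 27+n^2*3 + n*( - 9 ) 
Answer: 1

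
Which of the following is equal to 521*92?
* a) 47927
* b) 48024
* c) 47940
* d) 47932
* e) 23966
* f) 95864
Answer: d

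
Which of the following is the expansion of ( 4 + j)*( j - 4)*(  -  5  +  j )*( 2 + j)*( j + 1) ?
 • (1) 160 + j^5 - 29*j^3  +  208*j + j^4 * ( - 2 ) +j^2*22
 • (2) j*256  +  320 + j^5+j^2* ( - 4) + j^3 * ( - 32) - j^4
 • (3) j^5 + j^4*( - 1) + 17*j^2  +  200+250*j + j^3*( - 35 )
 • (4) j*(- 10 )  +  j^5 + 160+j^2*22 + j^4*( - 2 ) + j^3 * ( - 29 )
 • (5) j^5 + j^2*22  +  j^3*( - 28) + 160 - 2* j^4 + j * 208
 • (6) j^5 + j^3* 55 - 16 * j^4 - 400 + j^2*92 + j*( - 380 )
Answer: 1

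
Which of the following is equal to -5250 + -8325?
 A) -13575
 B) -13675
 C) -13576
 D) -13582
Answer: A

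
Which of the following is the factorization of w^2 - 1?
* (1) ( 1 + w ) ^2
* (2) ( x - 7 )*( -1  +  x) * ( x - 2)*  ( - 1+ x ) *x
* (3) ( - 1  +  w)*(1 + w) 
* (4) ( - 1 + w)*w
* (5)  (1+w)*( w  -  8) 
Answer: 3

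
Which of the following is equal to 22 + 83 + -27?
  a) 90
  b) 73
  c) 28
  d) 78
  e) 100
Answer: d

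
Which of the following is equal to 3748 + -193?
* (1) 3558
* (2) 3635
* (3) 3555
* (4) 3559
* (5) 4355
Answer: 3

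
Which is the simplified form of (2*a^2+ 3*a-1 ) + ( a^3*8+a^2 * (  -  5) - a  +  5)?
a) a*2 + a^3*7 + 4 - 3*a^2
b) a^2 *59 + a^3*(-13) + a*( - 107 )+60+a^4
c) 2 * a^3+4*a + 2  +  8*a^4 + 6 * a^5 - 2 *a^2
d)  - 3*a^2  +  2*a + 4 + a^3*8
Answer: d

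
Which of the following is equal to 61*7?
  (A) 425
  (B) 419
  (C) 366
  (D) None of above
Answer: D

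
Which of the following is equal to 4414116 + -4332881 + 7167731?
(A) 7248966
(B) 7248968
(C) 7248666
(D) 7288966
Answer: A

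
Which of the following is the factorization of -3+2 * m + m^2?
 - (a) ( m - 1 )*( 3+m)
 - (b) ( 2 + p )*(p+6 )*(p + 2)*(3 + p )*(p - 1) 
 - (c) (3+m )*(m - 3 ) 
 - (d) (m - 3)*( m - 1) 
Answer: a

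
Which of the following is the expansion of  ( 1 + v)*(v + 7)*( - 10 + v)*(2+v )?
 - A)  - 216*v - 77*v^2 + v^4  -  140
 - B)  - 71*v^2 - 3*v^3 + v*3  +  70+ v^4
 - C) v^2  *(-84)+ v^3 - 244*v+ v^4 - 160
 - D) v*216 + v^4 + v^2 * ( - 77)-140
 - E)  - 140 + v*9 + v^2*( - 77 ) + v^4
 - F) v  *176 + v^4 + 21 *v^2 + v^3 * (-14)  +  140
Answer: A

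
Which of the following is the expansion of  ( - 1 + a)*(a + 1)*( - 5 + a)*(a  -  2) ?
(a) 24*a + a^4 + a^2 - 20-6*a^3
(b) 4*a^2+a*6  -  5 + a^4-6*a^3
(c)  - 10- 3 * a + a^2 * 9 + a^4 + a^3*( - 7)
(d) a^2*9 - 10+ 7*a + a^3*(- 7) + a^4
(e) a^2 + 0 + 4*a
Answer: d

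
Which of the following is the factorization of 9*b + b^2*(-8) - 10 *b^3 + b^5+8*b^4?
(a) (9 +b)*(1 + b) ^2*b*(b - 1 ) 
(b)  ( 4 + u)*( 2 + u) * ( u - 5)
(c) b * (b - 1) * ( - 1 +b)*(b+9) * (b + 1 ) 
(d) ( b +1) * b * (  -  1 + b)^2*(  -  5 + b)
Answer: c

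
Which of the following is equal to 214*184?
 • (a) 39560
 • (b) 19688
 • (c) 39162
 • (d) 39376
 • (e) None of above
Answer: d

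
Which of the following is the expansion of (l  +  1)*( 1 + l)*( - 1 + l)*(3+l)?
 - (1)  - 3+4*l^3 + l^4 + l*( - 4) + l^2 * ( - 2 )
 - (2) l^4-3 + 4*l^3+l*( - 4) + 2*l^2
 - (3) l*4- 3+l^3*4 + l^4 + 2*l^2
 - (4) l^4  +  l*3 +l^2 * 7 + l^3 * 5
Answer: 2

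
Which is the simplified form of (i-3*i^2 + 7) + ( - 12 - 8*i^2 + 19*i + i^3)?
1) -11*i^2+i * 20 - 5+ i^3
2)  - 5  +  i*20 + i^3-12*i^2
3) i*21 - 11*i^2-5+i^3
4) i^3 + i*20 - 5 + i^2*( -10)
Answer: 1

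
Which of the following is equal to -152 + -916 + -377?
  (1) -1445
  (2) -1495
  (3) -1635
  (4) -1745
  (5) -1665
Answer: 1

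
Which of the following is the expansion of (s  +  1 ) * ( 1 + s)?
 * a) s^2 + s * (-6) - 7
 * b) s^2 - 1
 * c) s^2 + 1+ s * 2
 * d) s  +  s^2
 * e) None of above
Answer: c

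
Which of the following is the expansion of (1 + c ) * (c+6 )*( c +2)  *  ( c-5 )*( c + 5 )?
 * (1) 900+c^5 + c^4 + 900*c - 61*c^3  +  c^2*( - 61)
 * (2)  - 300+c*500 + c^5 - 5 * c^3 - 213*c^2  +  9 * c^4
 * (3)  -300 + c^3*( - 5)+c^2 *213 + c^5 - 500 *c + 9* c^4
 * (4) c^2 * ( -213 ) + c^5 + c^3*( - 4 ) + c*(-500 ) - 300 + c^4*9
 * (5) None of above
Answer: 5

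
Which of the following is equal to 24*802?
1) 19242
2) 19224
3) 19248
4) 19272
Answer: 3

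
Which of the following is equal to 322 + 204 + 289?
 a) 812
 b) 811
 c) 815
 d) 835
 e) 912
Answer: c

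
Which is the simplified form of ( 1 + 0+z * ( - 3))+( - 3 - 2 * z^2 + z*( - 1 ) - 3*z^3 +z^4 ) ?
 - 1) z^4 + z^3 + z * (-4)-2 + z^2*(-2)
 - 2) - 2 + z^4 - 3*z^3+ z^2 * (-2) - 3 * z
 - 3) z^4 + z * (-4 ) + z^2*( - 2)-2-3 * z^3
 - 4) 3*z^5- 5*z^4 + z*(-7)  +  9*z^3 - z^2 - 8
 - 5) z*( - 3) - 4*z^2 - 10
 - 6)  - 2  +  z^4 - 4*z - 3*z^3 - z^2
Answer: 3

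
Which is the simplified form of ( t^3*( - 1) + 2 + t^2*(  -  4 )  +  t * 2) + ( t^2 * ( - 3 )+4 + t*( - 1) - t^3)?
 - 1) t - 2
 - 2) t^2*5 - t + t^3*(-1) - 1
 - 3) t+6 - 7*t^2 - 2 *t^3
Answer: 3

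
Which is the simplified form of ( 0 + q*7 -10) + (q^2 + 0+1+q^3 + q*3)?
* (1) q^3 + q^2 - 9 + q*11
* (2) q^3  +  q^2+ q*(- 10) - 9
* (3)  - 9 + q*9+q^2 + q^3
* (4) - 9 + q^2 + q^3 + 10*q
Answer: 4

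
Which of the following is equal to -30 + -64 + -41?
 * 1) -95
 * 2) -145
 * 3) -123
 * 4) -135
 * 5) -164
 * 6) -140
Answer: 4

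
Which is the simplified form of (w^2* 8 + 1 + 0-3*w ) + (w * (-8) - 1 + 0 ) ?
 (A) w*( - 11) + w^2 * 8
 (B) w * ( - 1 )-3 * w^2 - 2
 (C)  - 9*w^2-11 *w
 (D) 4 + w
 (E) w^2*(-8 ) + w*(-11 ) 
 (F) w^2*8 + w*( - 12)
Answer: A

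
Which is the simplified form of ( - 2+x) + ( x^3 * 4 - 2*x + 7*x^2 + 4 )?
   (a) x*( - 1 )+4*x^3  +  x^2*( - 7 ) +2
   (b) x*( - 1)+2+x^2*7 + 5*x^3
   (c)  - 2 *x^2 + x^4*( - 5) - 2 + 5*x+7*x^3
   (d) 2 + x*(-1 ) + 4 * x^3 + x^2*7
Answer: d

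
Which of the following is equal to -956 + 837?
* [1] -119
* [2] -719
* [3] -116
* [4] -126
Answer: 1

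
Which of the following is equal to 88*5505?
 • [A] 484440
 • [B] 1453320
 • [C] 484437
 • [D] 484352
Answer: A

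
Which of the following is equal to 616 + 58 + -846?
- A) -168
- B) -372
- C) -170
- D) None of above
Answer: D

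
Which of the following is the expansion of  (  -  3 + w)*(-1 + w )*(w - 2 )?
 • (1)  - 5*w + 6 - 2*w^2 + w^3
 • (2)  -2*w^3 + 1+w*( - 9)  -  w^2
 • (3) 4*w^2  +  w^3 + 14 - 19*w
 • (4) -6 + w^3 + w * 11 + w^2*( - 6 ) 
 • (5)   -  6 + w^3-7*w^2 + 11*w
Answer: 4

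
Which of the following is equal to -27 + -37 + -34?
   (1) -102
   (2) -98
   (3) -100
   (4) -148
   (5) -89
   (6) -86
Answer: 2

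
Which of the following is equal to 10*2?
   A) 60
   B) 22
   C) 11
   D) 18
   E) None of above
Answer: E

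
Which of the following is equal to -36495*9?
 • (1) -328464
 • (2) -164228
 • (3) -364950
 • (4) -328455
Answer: 4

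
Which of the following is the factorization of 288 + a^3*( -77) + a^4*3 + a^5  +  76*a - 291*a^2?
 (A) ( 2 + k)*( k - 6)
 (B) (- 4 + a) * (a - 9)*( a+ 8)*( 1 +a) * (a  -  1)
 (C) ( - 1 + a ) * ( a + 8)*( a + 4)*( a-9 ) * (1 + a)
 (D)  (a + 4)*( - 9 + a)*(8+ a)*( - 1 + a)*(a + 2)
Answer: C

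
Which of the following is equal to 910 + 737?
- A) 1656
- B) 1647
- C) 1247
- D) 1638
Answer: B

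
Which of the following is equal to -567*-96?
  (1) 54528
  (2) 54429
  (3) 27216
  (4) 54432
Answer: 4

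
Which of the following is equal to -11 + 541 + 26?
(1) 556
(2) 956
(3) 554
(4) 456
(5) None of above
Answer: 1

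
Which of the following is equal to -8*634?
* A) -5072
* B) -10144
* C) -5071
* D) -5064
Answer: A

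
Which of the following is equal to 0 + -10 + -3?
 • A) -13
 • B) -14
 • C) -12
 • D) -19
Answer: A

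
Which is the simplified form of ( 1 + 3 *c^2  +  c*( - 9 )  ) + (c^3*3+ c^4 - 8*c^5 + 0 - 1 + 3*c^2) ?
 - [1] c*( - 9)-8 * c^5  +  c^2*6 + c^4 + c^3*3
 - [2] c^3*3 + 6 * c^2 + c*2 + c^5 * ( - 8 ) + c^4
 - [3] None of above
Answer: 1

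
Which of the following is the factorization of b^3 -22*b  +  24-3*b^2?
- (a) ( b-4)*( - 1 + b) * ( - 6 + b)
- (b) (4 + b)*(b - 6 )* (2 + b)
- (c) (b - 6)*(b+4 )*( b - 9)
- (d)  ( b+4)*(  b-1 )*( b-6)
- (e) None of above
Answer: d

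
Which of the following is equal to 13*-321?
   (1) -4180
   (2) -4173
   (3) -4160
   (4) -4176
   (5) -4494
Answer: 2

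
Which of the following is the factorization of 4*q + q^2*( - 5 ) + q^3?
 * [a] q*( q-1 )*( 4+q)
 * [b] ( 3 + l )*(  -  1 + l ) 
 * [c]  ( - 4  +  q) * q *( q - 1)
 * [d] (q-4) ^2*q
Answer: c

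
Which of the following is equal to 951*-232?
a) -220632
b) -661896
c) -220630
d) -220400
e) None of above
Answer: a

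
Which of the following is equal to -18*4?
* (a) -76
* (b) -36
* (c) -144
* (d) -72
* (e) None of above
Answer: d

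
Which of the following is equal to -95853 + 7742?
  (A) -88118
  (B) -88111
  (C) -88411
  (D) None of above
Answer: B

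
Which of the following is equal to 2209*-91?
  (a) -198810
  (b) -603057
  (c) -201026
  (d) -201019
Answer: d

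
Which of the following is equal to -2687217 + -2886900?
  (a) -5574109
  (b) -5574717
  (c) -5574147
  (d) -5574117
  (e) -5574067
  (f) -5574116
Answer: d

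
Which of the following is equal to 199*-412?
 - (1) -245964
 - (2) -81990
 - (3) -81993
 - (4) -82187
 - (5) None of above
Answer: 5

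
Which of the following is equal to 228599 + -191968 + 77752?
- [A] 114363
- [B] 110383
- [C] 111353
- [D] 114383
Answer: D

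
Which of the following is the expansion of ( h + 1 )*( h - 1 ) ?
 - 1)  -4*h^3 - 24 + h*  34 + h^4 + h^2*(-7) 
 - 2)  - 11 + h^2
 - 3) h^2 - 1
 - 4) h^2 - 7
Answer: 3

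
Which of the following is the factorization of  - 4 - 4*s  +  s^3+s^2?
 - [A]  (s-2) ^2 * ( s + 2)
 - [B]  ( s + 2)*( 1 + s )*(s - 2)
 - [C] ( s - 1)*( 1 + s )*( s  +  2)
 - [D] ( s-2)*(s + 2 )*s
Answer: B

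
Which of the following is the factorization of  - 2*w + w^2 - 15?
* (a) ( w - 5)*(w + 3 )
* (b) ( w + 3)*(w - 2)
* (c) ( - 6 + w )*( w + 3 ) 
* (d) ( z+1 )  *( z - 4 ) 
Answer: a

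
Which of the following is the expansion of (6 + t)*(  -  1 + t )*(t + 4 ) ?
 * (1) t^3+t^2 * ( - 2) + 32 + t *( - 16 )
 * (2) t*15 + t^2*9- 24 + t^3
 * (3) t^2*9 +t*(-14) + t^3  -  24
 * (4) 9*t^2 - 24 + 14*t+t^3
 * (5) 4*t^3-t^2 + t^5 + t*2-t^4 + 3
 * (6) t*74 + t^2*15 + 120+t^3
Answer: 4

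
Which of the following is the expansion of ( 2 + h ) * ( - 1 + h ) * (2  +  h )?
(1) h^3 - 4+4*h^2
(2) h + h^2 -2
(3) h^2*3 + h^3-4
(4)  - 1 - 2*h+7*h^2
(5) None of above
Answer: 3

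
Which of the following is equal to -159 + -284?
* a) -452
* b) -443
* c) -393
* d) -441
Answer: b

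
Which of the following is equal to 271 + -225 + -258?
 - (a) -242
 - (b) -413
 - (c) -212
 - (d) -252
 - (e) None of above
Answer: c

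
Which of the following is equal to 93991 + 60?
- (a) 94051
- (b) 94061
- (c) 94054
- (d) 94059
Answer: a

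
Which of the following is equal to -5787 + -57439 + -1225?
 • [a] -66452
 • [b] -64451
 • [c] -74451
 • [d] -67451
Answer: b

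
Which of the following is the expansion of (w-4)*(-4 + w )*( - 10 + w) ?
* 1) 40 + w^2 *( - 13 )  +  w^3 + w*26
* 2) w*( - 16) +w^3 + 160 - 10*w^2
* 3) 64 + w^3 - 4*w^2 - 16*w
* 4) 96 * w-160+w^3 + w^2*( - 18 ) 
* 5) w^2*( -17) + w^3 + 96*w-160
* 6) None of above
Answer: 4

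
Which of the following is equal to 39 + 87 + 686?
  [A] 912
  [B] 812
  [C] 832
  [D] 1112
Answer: B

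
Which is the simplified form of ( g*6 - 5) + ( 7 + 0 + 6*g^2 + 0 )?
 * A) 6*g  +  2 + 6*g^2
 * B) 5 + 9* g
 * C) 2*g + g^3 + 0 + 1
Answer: A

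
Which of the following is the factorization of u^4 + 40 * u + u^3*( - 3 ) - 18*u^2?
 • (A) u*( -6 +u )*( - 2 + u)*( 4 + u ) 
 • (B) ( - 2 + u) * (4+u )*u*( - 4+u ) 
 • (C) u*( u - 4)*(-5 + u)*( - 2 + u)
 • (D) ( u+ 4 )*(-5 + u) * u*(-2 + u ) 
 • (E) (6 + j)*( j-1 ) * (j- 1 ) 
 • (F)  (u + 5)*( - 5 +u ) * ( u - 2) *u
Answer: D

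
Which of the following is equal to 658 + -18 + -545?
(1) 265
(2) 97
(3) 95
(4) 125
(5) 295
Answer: 3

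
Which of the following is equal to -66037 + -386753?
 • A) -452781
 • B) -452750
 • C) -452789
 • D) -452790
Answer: D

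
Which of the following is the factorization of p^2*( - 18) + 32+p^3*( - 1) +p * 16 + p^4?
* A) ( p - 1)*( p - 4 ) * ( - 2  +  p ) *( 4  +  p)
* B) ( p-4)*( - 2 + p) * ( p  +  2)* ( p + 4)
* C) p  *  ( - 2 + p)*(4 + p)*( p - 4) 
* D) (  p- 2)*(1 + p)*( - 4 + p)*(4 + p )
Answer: D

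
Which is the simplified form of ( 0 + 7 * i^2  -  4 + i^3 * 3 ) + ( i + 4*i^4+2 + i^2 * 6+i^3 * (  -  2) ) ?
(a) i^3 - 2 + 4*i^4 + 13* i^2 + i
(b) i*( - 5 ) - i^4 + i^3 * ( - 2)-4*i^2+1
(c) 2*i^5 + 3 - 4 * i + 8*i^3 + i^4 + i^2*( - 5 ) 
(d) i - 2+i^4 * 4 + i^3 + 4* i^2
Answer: a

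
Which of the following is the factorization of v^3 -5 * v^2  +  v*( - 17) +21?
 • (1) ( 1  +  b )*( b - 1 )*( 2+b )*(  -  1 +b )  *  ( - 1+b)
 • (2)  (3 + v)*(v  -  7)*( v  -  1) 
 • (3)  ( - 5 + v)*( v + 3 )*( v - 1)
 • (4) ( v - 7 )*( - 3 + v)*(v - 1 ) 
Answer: 2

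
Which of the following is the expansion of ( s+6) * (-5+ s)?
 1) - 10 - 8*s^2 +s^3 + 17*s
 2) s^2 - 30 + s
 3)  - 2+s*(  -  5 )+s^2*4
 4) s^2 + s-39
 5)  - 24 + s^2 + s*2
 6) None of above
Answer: 2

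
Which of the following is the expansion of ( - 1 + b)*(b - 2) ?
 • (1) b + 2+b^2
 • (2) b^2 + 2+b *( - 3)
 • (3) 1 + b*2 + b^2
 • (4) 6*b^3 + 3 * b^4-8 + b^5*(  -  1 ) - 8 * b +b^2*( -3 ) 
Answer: 2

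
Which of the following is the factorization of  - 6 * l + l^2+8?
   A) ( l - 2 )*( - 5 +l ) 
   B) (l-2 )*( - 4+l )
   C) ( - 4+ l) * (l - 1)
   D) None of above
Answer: B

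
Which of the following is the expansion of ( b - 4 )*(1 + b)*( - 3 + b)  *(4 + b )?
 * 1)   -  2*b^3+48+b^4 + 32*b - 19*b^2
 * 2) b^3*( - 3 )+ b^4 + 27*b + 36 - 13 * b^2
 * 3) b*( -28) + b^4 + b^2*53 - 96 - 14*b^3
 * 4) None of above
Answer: 1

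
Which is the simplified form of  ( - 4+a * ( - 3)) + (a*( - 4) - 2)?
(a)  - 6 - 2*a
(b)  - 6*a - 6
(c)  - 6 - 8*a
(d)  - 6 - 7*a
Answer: d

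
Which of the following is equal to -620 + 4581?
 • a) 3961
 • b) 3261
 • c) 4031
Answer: a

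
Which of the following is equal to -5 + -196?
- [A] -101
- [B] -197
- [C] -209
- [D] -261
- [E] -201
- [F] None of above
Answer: E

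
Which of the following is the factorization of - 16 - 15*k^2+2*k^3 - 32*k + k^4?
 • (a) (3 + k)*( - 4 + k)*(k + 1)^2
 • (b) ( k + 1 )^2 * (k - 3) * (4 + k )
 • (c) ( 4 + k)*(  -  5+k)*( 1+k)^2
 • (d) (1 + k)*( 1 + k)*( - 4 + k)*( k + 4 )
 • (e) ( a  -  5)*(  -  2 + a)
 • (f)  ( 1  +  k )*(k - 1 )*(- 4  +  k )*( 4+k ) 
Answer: d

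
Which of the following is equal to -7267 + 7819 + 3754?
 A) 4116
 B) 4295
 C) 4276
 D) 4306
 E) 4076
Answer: D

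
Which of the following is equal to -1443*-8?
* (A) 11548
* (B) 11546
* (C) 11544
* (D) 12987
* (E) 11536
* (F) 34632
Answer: C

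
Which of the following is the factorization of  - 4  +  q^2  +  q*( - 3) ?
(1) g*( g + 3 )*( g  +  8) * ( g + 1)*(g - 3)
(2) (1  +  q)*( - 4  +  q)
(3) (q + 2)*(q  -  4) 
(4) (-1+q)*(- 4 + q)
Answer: 2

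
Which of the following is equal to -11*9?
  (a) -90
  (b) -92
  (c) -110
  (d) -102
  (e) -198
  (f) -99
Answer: f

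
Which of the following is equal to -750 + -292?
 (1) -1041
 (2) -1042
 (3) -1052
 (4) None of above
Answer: 2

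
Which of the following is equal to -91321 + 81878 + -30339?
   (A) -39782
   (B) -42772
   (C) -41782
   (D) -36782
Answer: A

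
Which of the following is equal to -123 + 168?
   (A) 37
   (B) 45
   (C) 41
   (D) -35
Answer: B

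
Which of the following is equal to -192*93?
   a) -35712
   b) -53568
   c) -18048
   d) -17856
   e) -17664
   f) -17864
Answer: d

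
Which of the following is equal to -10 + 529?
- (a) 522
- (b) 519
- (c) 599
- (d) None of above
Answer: b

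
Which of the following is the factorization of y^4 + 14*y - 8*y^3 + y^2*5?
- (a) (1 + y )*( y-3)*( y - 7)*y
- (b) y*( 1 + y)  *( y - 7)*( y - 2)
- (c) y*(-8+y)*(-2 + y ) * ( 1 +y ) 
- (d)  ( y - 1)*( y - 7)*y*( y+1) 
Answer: b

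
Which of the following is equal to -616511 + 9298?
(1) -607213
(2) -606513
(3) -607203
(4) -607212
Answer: 1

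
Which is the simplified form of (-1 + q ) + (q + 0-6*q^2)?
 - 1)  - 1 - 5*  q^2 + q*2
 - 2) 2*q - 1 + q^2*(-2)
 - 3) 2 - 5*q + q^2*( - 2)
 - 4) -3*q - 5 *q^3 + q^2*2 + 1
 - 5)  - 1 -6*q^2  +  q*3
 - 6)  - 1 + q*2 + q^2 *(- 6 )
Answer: 6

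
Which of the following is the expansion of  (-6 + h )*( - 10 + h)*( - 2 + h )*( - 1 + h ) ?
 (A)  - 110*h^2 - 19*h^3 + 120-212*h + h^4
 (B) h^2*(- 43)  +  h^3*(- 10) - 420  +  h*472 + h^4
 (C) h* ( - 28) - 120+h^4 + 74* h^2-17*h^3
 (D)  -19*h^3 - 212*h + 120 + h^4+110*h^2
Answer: D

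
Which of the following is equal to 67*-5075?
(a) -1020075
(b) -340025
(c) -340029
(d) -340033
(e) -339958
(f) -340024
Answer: b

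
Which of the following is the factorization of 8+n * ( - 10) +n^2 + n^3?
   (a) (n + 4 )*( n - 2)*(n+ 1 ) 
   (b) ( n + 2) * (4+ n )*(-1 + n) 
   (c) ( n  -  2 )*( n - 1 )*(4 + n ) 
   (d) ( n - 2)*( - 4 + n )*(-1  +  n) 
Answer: c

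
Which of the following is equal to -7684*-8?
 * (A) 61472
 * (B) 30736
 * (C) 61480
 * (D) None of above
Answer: A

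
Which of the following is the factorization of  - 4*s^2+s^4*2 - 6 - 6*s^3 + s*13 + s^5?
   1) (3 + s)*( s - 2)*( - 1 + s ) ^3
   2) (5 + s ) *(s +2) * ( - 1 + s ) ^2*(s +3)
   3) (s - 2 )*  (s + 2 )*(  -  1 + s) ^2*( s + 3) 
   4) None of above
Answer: 4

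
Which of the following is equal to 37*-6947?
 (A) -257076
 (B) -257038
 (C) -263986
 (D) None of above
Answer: D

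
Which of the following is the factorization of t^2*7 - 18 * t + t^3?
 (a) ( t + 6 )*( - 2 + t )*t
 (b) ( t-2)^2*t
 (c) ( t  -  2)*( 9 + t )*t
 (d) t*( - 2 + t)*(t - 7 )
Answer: c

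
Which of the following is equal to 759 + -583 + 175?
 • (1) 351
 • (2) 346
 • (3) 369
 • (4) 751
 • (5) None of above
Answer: 1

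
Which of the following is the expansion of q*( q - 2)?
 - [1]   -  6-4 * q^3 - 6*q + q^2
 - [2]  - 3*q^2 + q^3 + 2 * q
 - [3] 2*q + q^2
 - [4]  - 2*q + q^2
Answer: 4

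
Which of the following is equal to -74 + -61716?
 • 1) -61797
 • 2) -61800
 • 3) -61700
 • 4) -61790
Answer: 4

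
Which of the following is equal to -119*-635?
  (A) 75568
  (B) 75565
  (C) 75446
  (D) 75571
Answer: B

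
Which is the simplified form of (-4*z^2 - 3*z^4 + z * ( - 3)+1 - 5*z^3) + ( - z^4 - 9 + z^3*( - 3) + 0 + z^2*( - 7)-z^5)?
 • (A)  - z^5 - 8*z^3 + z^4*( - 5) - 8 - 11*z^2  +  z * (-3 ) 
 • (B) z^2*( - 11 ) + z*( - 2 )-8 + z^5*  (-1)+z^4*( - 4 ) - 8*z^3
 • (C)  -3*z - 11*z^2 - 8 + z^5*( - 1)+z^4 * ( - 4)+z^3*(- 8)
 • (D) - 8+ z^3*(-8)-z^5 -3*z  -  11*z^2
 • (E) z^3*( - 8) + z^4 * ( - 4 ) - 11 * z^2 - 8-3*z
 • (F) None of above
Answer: C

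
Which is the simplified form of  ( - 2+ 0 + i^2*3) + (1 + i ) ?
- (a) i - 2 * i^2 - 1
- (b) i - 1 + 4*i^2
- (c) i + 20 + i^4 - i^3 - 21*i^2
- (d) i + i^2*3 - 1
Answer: d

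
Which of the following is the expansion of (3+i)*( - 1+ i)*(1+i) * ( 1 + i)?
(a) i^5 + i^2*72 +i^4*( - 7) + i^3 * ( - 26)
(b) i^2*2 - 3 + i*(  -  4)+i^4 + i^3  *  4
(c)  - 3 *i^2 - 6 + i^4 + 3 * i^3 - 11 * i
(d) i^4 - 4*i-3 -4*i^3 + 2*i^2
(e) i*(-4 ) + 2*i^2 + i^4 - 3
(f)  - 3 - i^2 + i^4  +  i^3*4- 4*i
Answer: b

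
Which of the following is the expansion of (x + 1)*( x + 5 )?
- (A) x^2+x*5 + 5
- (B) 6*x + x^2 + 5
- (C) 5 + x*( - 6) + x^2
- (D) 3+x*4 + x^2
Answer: B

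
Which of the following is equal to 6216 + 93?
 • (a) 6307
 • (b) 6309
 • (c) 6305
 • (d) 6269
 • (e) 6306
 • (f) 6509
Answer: b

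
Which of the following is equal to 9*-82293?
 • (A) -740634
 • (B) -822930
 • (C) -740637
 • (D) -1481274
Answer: C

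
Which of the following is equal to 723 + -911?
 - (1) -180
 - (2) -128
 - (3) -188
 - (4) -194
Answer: 3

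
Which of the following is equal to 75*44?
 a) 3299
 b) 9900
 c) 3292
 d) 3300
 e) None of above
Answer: d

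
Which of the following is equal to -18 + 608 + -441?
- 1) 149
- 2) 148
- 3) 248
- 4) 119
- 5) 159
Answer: 1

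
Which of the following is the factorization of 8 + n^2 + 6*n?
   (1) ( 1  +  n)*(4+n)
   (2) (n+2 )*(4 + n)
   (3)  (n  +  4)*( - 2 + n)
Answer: 2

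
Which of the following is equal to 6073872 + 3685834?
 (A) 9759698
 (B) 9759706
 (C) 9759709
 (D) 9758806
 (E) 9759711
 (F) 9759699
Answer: B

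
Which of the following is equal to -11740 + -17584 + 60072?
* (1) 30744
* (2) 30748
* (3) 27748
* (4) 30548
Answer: 2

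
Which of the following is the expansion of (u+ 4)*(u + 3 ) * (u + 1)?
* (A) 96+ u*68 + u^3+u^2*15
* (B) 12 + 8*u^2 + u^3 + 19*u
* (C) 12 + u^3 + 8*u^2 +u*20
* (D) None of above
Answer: B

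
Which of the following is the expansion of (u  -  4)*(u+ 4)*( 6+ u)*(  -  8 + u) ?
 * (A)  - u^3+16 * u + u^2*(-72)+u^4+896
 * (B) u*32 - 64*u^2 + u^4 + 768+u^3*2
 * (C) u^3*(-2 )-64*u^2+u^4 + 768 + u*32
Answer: C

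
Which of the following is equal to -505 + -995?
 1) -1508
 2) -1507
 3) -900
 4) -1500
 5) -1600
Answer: 4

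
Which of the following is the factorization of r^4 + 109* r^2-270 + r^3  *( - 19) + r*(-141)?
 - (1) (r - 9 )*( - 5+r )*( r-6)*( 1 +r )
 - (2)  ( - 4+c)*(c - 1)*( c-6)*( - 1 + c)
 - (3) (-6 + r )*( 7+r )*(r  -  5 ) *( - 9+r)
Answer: 1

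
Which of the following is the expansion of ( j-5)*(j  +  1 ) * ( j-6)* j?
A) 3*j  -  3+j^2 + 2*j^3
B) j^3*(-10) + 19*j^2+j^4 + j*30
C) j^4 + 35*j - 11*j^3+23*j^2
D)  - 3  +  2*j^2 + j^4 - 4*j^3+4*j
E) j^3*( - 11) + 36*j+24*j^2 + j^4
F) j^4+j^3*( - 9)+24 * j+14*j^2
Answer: B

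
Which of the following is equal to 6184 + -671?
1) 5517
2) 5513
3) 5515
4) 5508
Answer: 2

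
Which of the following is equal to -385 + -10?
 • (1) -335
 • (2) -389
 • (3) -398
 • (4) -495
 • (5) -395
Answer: 5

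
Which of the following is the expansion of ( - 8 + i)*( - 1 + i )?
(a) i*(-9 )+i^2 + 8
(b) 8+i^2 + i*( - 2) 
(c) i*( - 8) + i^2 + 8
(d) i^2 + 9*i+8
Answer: a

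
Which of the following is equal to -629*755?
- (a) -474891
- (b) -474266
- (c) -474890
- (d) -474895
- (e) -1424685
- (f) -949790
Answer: d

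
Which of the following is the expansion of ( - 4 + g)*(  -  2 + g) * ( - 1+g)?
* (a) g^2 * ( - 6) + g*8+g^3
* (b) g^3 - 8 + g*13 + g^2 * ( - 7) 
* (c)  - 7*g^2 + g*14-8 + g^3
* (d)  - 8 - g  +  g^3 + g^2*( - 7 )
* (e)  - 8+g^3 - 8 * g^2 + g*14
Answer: c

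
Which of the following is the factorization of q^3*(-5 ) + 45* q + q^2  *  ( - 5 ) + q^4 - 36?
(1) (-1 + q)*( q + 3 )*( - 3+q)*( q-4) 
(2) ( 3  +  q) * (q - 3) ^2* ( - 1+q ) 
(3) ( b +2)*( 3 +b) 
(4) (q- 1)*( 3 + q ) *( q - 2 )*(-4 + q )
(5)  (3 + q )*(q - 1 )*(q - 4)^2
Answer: 1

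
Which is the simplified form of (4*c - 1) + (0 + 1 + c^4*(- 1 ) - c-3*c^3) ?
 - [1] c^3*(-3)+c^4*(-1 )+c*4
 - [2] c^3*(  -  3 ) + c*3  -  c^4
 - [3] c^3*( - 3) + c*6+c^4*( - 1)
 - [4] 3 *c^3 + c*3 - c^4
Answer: 2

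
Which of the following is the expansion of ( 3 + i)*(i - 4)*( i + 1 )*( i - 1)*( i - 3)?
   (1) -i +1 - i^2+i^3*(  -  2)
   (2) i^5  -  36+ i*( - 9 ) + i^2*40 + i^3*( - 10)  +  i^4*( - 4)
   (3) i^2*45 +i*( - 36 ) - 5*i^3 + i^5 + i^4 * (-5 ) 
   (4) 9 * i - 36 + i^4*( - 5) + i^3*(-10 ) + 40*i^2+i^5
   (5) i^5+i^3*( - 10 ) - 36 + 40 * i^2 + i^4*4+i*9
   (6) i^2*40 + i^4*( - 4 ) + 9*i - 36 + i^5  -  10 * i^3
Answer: 6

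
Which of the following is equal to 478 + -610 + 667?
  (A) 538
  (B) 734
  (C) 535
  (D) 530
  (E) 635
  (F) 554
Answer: C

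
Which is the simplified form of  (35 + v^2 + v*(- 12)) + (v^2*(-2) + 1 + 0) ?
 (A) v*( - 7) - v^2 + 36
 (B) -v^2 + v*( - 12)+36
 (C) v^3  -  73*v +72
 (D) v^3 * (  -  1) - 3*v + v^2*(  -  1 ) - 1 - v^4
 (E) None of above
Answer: B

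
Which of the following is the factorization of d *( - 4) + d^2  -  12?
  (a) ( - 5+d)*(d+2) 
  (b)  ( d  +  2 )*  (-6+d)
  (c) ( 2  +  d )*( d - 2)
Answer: b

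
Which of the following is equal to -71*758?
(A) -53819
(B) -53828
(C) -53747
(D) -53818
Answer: D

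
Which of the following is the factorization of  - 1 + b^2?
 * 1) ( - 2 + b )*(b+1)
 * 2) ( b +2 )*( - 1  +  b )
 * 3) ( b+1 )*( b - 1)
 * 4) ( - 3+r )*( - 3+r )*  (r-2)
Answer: 3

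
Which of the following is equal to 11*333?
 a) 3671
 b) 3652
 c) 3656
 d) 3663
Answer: d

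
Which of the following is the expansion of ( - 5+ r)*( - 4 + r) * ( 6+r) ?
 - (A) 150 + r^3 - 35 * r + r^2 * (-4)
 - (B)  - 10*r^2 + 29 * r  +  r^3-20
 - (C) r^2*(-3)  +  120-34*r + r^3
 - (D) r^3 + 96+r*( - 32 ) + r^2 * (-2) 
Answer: C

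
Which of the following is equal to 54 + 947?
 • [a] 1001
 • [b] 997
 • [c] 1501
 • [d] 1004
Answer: a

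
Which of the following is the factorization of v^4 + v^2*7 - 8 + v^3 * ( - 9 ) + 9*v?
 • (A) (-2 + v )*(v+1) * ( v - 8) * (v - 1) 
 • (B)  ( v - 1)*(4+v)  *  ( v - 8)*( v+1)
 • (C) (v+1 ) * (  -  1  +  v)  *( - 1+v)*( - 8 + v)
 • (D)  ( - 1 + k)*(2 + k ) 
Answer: C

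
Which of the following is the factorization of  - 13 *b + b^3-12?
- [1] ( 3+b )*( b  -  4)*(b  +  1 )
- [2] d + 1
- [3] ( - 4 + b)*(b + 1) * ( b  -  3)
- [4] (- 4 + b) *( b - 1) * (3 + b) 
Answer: 1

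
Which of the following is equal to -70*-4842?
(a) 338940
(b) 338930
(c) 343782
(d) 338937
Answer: a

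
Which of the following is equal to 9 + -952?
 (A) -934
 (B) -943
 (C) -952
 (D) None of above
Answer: B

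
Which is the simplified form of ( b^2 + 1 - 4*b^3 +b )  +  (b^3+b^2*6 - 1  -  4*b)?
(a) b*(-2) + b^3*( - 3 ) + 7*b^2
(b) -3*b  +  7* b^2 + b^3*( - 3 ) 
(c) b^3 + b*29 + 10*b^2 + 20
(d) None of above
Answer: b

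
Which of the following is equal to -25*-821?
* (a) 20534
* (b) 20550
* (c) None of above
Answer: c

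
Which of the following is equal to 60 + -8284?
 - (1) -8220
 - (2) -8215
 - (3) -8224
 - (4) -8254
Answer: 3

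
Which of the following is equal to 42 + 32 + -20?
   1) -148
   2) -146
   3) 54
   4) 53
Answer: 3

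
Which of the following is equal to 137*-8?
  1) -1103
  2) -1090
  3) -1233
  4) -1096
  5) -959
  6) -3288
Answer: 4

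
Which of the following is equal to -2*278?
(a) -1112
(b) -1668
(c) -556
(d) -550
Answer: c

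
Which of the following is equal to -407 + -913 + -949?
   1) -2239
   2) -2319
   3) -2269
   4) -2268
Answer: 3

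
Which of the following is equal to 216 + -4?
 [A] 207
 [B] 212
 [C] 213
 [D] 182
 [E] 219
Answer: B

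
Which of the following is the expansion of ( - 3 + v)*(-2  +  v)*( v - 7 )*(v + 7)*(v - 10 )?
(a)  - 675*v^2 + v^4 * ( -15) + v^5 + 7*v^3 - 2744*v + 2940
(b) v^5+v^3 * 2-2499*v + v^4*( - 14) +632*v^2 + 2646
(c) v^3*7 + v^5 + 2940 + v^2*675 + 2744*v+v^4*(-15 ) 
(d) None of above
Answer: d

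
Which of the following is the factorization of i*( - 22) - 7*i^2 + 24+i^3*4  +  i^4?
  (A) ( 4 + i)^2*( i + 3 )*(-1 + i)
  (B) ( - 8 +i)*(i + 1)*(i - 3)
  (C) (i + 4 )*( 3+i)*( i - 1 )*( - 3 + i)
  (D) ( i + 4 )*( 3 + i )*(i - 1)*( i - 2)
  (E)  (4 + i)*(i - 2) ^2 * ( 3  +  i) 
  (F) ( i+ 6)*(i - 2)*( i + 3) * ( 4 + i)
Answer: D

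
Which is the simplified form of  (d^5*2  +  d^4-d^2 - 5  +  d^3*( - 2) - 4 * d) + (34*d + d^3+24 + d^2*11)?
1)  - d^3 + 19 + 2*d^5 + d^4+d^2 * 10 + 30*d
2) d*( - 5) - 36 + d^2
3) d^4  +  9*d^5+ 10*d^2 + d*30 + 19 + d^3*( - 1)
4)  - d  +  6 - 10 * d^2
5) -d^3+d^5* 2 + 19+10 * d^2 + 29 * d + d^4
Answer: 1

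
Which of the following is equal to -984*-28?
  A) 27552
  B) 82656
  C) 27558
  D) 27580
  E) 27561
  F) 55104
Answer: A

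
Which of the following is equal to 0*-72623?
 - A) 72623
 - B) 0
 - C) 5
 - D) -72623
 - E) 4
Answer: B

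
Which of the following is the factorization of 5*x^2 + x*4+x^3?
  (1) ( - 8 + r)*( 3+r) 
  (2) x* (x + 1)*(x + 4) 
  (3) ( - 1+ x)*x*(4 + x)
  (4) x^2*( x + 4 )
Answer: 2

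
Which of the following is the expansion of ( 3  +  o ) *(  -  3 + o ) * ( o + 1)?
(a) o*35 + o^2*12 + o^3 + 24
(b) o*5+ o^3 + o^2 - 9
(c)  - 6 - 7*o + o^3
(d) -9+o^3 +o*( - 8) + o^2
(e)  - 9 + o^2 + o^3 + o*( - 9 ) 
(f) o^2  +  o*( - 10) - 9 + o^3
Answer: e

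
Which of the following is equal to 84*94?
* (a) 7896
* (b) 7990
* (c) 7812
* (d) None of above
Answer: a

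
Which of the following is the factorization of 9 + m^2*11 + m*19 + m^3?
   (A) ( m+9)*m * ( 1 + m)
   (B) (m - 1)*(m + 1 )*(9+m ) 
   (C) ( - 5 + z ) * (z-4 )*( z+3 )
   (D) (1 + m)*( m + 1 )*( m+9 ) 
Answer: D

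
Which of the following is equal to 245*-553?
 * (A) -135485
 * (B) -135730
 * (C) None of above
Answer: A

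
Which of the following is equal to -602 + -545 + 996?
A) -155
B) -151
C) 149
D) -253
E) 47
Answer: B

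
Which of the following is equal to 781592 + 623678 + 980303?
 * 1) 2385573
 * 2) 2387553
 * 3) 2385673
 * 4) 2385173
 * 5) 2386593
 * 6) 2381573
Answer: 1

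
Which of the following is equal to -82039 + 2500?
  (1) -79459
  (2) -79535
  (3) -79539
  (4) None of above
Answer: 3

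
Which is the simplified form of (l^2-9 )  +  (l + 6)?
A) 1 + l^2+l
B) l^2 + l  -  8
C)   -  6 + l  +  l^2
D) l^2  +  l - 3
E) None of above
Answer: D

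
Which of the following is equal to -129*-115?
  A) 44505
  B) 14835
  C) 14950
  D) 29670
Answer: B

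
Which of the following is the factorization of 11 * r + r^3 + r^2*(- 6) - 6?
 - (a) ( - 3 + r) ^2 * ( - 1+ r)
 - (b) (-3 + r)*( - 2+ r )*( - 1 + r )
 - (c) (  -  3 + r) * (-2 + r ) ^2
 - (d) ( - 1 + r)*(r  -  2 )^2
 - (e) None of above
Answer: b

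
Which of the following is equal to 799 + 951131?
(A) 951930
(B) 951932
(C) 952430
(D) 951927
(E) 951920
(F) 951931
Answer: A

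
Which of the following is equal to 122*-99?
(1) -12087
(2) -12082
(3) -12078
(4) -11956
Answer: 3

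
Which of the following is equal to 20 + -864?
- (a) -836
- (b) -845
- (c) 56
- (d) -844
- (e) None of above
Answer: d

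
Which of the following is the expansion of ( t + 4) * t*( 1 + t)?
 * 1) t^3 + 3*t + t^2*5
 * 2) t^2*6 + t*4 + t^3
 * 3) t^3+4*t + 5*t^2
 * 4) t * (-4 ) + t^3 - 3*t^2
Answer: 3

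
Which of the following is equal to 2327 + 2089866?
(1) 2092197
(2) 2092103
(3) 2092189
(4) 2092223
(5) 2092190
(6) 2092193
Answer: 6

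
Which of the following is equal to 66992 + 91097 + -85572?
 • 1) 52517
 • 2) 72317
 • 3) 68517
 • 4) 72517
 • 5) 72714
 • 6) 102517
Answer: 4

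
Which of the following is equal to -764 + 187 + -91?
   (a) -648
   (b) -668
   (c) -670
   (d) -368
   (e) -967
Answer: b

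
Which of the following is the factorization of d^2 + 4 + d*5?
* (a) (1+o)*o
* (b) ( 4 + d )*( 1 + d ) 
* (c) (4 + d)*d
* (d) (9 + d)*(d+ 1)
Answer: b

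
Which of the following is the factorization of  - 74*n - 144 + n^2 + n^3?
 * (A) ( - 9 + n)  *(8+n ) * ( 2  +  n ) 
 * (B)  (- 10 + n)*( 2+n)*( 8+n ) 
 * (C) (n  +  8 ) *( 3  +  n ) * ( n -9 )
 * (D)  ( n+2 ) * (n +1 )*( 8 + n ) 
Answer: A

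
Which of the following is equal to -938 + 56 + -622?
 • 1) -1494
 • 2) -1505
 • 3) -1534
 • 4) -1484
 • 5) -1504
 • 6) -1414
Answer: 5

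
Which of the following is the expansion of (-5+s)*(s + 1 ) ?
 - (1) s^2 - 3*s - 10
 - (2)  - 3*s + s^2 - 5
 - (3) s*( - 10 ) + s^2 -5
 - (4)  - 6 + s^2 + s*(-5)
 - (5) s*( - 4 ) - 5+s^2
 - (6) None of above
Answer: 5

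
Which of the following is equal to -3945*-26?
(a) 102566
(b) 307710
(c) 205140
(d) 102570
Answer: d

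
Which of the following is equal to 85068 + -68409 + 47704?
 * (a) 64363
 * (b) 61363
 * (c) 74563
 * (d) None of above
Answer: a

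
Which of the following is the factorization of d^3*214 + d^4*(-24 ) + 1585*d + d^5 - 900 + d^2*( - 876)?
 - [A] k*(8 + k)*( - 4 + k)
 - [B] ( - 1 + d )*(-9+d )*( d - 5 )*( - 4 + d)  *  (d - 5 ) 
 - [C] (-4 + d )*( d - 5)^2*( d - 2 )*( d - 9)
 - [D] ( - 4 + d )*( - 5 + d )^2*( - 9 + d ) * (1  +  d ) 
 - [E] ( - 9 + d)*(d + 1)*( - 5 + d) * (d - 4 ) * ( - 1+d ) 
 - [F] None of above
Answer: B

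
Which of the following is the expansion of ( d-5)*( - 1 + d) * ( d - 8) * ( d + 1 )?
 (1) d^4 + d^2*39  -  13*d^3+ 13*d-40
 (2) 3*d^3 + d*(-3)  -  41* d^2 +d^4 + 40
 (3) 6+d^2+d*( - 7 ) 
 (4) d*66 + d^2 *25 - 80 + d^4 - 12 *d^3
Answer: 1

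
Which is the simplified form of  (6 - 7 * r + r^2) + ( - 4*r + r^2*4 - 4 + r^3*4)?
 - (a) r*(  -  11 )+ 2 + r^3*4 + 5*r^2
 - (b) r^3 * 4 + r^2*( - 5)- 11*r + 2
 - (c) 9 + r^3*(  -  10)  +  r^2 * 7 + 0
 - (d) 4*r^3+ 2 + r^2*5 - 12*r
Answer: a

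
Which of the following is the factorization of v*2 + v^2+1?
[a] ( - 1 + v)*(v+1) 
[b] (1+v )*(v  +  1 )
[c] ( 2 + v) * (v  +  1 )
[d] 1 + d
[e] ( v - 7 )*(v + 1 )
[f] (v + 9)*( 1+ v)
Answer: b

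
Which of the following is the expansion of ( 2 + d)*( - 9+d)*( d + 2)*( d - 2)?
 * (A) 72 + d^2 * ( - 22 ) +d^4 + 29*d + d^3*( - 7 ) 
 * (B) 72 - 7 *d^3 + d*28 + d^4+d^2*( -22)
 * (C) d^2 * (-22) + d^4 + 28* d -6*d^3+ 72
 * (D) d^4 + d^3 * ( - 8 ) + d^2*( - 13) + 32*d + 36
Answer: B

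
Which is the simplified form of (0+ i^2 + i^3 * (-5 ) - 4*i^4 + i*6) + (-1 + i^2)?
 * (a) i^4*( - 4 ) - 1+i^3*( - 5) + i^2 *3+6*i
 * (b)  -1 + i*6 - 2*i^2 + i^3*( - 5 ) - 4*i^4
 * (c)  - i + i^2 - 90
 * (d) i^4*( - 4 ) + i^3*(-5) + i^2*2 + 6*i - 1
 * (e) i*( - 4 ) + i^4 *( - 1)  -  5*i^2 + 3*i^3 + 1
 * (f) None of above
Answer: d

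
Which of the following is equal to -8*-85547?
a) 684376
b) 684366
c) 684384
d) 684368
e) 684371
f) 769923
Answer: a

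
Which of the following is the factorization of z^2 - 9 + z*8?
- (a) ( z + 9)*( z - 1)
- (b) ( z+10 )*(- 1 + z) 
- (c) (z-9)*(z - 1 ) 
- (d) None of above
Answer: a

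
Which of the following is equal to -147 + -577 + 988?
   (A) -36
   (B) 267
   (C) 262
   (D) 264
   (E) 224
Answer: D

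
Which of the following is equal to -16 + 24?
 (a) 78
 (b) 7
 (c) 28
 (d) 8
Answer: d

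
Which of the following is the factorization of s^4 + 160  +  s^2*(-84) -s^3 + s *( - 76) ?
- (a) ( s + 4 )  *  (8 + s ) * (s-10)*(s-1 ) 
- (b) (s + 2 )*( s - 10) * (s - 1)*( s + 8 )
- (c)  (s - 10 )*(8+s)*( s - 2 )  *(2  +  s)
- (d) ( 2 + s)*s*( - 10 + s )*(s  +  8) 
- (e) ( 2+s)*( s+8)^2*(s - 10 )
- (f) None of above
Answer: b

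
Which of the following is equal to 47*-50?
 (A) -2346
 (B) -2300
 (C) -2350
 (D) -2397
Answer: C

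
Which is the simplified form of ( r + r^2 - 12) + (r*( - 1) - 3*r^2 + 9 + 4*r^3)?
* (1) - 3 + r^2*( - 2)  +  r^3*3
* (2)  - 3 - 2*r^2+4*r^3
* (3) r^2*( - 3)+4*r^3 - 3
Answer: 2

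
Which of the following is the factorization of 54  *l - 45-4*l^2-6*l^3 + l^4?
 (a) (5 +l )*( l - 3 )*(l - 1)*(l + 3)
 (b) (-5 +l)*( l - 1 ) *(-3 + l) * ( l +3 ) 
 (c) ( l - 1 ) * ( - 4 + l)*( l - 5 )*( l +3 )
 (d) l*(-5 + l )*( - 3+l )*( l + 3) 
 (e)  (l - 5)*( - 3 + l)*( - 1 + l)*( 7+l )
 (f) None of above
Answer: b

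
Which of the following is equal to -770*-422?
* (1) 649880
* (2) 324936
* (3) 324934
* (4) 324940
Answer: 4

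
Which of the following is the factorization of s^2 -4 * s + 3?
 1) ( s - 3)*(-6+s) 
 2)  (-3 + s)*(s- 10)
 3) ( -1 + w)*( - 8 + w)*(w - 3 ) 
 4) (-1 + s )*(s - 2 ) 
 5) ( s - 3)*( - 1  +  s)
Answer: 5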